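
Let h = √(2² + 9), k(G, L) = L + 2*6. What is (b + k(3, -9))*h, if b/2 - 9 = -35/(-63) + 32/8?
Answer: 271*√13/9 ≈ 108.57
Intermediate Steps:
k(G, L) = 12 + L (k(G, L) = L + 12 = 12 + L)
h = √13 (h = √(4 + 9) = √13 ≈ 3.6056)
b = 244/9 (b = 18 + 2*(-35/(-63) + 32/8) = 18 + 2*(-35*(-1/63) + 32*(⅛)) = 18 + 2*(5/9 + 4) = 18 + 2*(41/9) = 18 + 82/9 = 244/9 ≈ 27.111)
(b + k(3, -9))*h = (244/9 + (12 - 9))*√13 = (244/9 + 3)*√13 = 271*√13/9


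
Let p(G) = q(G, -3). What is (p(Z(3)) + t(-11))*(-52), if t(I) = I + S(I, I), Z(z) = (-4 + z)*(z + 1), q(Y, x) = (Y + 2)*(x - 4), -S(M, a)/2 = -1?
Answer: -260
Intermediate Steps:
S(M, a) = 2 (S(M, a) = -2*(-1) = 2)
q(Y, x) = (-4 + x)*(2 + Y) (q(Y, x) = (2 + Y)*(-4 + x) = (-4 + x)*(2 + Y))
Z(z) = (1 + z)*(-4 + z) (Z(z) = (-4 + z)*(1 + z) = (1 + z)*(-4 + z))
p(G) = -14 - 7*G (p(G) = -8 - 4*G + 2*(-3) + G*(-3) = -8 - 4*G - 6 - 3*G = -14 - 7*G)
t(I) = 2 + I (t(I) = I + 2 = 2 + I)
(p(Z(3)) + t(-11))*(-52) = ((-14 - 7*(-4 + 3**2 - 3*3)) + (2 - 11))*(-52) = ((-14 - 7*(-4 + 9 - 9)) - 9)*(-52) = ((-14 - 7*(-4)) - 9)*(-52) = ((-14 + 28) - 9)*(-52) = (14 - 9)*(-52) = 5*(-52) = -260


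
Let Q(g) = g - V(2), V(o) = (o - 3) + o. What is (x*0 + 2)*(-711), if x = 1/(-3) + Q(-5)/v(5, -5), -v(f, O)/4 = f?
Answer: -1422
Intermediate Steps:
V(o) = -3 + 2*o (V(o) = (-3 + o) + o = -3 + 2*o)
v(f, O) = -4*f
Q(g) = -1 + g (Q(g) = g - (-3 + 2*2) = g - (-3 + 4) = g - 1*1 = g - 1 = -1 + g)
x = -1/30 (x = 1/(-3) + (-1 - 5)/((-4*5)) = 1*(-⅓) - 6/(-20) = -⅓ - 6*(-1/20) = -⅓ + 3/10 = -1/30 ≈ -0.033333)
(x*0 + 2)*(-711) = (-1/30*0 + 2)*(-711) = (0 + 2)*(-711) = 2*(-711) = -1422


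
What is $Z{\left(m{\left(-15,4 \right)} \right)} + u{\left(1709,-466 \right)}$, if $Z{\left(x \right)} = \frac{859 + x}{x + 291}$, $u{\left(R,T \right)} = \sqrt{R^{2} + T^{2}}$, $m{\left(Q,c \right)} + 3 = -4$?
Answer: $3 + \sqrt{3137837} \approx 1774.4$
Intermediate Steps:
$m{\left(Q,c \right)} = -7$ ($m{\left(Q,c \right)} = -3 - 4 = -7$)
$Z{\left(x \right)} = \frac{859 + x}{291 + x}$
$Z{\left(m{\left(-15,4 \right)} \right)} + u{\left(1709,-466 \right)} = \frac{859 - 7}{291 - 7} + \sqrt{1709^{2} + \left(-466\right)^{2}} = \frac{1}{284} \cdot 852 + \sqrt{2920681 + 217156} = \frac{1}{284} \cdot 852 + \sqrt{3137837} = 3 + \sqrt{3137837}$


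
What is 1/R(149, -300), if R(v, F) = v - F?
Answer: 1/449 ≈ 0.0022272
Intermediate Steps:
1/R(149, -300) = 1/(149 - 1*(-300)) = 1/(149 + 300) = 1/449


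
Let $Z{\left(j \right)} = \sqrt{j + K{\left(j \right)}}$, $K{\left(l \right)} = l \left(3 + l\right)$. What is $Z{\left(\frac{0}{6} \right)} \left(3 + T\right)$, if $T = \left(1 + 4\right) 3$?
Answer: $0$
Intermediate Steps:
$Z{\left(j \right)} = \sqrt{j + j \left(3 + j\right)}$
$T = 15$ ($T = 5 \cdot 3 = 15$)
$Z{\left(\frac{0}{6} \right)} \left(3 + T\right) = \sqrt{\frac{0}{6} \left(4 + \frac{0}{6}\right)} \left(3 + 15\right) = \sqrt{0 \cdot \frac{1}{6} \left(4 + 0 \cdot \frac{1}{6}\right)} 18 = \sqrt{0 \left(4 + 0\right)} 18 = \sqrt{0 \cdot 4} \cdot 18 = \sqrt{0} \cdot 18 = 0 \cdot 18 = 0$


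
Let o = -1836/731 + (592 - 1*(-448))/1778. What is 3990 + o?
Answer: 152452078/38227 ≈ 3988.1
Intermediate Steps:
o = -73652/38227 (o = -1836*1/731 + (592 + 448)*(1/1778) = -108/43 + 1040*(1/1778) = -108/43 + 520/889 = -73652/38227 ≈ -1.9267)
3990 + o = 3990 - 73652/38227 = 152452078/38227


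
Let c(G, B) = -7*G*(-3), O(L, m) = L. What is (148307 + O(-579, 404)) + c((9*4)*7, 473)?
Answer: 153020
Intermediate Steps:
c(G, B) = 21*G
(148307 + O(-579, 404)) + c((9*4)*7, 473) = (148307 - 579) + 21*((9*4)*7) = 147728 + 21*(36*7) = 147728 + 21*252 = 147728 + 5292 = 153020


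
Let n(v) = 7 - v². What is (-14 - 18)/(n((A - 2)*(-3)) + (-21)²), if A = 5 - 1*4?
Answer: -32/439 ≈ -0.072893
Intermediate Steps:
A = 1 (A = 5 - 4 = 1)
(-14 - 18)/(n((A - 2)*(-3)) + (-21)²) = (-14 - 18)/((7 - ((1 - 2)*(-3))²) + (-21)²) = -32/((7 - (-1*(-3))²) + 441) = -32/((7 - 1*3²) + 441) = -32/((7 - 1*9) + 441) = -32/((7 - 9) + 441) = -32/(-2 + 441) = -32/439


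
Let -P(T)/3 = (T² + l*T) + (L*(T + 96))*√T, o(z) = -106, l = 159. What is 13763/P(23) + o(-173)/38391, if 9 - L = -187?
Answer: -607843451/496566674702 - 1637797*√23/191245161 ≈ -0.042295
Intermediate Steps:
L = 196 (L = 9 - 1*(-187) = 9 + 187 = 196)
P(T) = -477*T - 3*T² - 3*√T*(18816 + 196*T) (P(T) = -3*((T² + 159*T) + (196*(T + 96))*√T) = -3*((T² + 159*T) + (196*(96 + T))*√T) = -3*((T² + 159*T) + (18816 + 196*T)*√T) = -3*((T² + 159*T) + √T*(18816 + 196*T)) = -3*(T² + 159*T + √T*(18816 + 196*T)) = -477*T - 3*T² - 3*√T*(18816 + 196*T))
13763/P(23) + o(-173)/38391 = 13763/(-56448*√23 - 13524*√23 - 477*23 - 3*23²) - 106/38391 = 13763/(-56448*√23 - 13524*√23 - 10971 - 3*529) - 106*1/38391 = 13763/(-56448*√23 - 13524*√23 - 10971 - 1587) - 106/38391 = 13763/(-12558 - 69972*√23) - 106/38391 = -106/38391 + 13763/(-12558 - 69972*√23)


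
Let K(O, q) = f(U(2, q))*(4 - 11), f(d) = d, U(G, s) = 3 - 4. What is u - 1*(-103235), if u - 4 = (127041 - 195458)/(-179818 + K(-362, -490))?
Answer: 18563576246/179811 ≈ 1.0324e+5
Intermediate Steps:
U(G, s) = -1
K(O, q) = 7 (K(O, q) = -(4 - 11) = -1*(-7) = 7)
u = 787661/179811 (u = 4 + (127041 - 195458)/(-179818 + 7) = 4 - 68417/(-179811) = 4 - 68417*(-1/179811) = 4 + 68417/179811 = 787661/179811 ≈ 4.3805)
u - 1*(-103235) = 787661/179811 - 1*(-103235) = 787661/179811 + 103235 = 18563576246/179811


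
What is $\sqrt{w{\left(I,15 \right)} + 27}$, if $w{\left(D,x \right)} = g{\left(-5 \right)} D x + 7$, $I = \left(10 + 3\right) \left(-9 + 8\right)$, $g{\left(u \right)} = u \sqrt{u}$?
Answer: $\sqrt{34 + 975 i \sqrt{5}} \approx 33.275 + 32.76 i$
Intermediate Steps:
$g{\left(u \right)} = u^{\frac{3}{2}}$
$I = -13$ ($I = 13 \left(-1\right) = -13$)
$w{\left(D,x \right)} = 7 - 5 i D x \sqrt{5}$ ($w{\left(D,x \right)} = \left(-5\right)^{\frac{3}{2}} D x + 7 = - 5 i \sqrt{5} D x + 7 = - 5 i D \sqrt{5} x + 7 = - 5 i D x \sqrt{5} + 7 = 7 - 5 i D x \sqrt{5}$)
$\sqrt{w{\left(I,15 \right)} + 27} = \sqrt{\left(7 - 5 i \left(-13\right) 15 \sqrt{5}\right) + 27} = \sqrt{\left(7 + 975 i \sqrt{5}\right) + 27} = \sqrt{34 + 975 i \sqrt{5}}$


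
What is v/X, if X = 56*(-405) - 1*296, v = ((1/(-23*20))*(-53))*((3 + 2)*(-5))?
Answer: 265/2113792 ≈ 0.00012537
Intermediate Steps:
v = -265/92 (v = (-1/23*1/20*(-53))*(5*(-5)) = -1/460*(-53)*(-25) = (53/460)*(-25) = -265/92 ≈ -2.8804)
X = -22976 (X = -22680 - 296 = -22976)
v/X = -265/92/(-22976) = -265/92*(-1/22976) = 265/2113792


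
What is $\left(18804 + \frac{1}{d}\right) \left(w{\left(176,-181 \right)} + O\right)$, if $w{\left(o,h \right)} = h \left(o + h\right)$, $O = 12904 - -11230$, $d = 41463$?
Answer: $\frac{19522163464867}{41463} \approx 4.7083 \cdot 10^{8}$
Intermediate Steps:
$O = 24134$ ($O = 12904 + 11230 = 24134$)
$w{\left(o,h \right)} = h \left(h + o\right)$
$\left(18804 + \frac{1}{d}\right) \left(w{\left(176,-181 \right)} + O\right) = \left(18804 + \frac{1}{41463}\right) \left(- 181 \left(-181 + 176\right) + 24134\right) = \left(18804 + \frac{1}{41463}\right) \left(\left(-181\right) \left(-5\right) + 24134\right) = \frac{779670253 \left(905 + 24134\right)}{41463} = \frac{779670253}{41463} \cdot 25039 = \frac{19522163464867}{41463}$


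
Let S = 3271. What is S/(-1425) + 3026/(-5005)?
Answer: -4136681/1426425 ≈ -2.9000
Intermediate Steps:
S/(-1425) + 3026/(-5005) = 3271/(-1425) + 3026/(-5005) = 3271*(-1/1425) + 3026*(-1/5005) = -3271/1425 - 3026/5005 = -4136681/1426425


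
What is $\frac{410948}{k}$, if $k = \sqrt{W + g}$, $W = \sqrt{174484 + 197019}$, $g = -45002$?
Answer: $- \frac{410948 i}{\sqrt{45002 - \sqrt{371503}}} \approx - 1950.4 i$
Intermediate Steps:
$W = \sqrt{371503} \approx 609.51$
$k = \sqrt{-45002 + \sqrt{371503}}$ ($k = \sqrt{\sqrt{371503} - 45002} = \sqrt{-45002 + \sqrt{371503}} \approx 210.7 i$)
$\frac{410948}{k} = \frac{410948}{\sqrt{-45002 + \sqrt{371503}}}$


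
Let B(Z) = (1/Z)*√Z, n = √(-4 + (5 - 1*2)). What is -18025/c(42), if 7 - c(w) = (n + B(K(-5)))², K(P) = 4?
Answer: -2235100/977 - 288400*I/977 ≈ -2287.7 - 295.19*I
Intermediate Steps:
n = I (n = √(-4 + (5 - 2)) = √(-4 + 3) = √(-1) = I ≈ 1.0*I)
B(Z) = Z^(-½) (B(Z) = √Z/Z = Z^(-½))
c(w) = 7 - (½ + I)² (c(w) = 7 - (I + 4^(-½))² = 7 - (I + ½)² = 7 - (½ + I)²)
-18025/c(42) = -18025*16*(31/4 + I)/977 = -288400*(31/4 + I)/977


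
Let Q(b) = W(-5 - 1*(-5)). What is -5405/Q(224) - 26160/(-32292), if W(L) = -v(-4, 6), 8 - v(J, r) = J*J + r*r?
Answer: -14448935/118404 ≈ -122.03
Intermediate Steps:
v(J, r) = 8 - J**2 - r**2 (v(J, r) = 8 - (J*J + r*r) = 8 - (J**2 + r**2) = 8 + (-J**2 - r**2) = 8 - J**2 - r**2)
W(L) = 44 (W(L) = -(8 - 1*(-4)**2 - 1*6**2) = -(8 - 1*16 - 1*36) = -(8 - 16 - 36) = -1*(-44) = 44)
Q(b) = 44
-5405/Q(224) - 26160/(-32292) = -5405/44 - 26160/(-32292) = -5405*1/44 - 26160*(-1/32292) = -5405/44 + 2180/2691 = -14448935/118404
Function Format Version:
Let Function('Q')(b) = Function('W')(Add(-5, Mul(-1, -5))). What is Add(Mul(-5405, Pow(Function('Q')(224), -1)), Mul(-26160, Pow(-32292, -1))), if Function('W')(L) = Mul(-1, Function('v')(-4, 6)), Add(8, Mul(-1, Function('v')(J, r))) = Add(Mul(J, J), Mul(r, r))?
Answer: Rational(-14448935, 118404) ≈ -122.03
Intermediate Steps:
Function('v')(J, r) = Add(8, Mul(-1, Pow(J, 2)), Mul(-1, Pow(r, 2))) (Function('v')(J, r) = Add(8, Mul(-1, Add(Mul(J, J), Mul(r, r)))) = Add(8, Mul(-1, Add(Pow(J, 2), Pow(r, 2)))) = Add(8, Add(Mul(-1, Pow(J, 2)), Mul(-1, Pow(r, 2)))) = Add(8, Mul(-1, Pow(J, 2)), Mul(-1, Pow(r, 2))))
Function('W')(L) = 44 (Function('W')(L) = Mul(-1, Add(8, Mul(-1, Pow(-4, 2)), Mul(-1, Pow(6, 2)))) = Mul(-1, Add(8, Mul(-1, 16), Mul(-1, 36))) = Mul(-1, Add(8, -16, -36)) = Mul(-1, -44) = 44)
Function('Q')(b) = 44
Add(Mul(-5405, Pow(Function('Q')(224), -1)), Mul(-26160, Pow(-32292, -1))) = Add(Mul(-5405, Pow(44, -1)), Mul(-26160, Pow(-32292, -1))) = Add(Mul(-5405, Rational(1, 44)), Mul(-26160, Rational(-1, 32292))) = Add(Rational(-5405, 44), Rational(2180, 2691)) = Rational(-14448935, 118404)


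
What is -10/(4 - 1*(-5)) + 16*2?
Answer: 278/9 ≈ 30.889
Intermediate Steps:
-10/(4 - 1*(-5)) + 16*2 = -10/(4 + 5) + 32 = -10/9 + 32 = 278/9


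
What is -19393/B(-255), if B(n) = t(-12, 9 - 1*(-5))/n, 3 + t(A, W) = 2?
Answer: -4945215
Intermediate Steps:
t(A, W) = -1 (t(A, W) = -3 + 2 = -1)
B(n) = -1/n
-19393/B(-255) = -19393/((-1/(-255))) = -19393/((-1*(-1/255))) = -19393/1/255 = -19393*255 = -4945215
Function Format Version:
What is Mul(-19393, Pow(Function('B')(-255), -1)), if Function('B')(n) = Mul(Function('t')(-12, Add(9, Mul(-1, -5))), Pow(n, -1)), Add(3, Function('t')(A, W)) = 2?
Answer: -4945215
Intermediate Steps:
Function('t')(A, W) = -1 (Function('t')(A, W) = Add(-3, 2) = -1)
Function('B')(n) = Mul(-1, Pow(n, -1))
Mul(-19393, Pow(Function('B')(-255), -1)) = Mul(-19393, Pow(Mul(-1, Pow(-255, -1)), -1)) = Mul(-19393, Pow(Mul(-1, Rational(-1, 255)), -1)) = Mul(-19393, Pow(Rational(1, 255), -1)) = Mul(-19393, 255) = -4945215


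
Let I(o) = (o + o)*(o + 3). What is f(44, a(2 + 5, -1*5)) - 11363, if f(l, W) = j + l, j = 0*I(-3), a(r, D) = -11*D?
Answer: -11319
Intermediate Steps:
I(o) = 2*o*(3 + o) (I(o) = (2*o)*(3 + o) = 2*o*(3 + o))
j = 0 (j = 0*(2*(-3)*(3 - 3)) = 0*(2*(-3)*0) = 0*0 = 0)
f(l, W) = l (f(l, W) = 0 + l = l)
f(44, a(2 + 5, -1*5)) - 11363 = 44 - 11363 = -11319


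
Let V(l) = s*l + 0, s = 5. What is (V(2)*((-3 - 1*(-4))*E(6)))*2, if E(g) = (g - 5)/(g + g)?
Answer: 5/3 ≈ 1.6667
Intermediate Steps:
E(g) = (-5 + g)/(2*g) (E(g) = (-5 + g)/((2*g)) = (-5 + g)*(1/(2*g)) = (-5 + g)/(2*g))
V(l) = 5*l (V(l) = 5*l + 0 = 5*l)
(V(2)*((-3 - 1*(-4))*E(6)))*2 = ((5*2)*((-3 - 1*(-4))*((½)*(-5 + 6)/6)))*2 = (10*((-3 + 4)*((½)*(⅙)*1)))*2 = (10*(1*(1/12)))*2 = (10*(1/12))*2 = (⅚)*2 = 5/3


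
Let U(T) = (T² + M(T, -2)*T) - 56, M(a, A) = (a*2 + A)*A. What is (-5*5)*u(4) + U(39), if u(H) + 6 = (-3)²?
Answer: -4538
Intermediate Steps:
u(H) = 3 (u(H) = -6 + (-3)² = -6 + 9 = 3)
M(a, A) = A*(A + 2*a) (M(a, A) = (2*a + A)*A = (A + 2*a)*A = A*(A + 2*a))
U(T) = -56 + T² + T*(4 - 4*T) (U(T) = (T² + (-2*(-2 + 2*T))*T) - 56 = (T² + (4 - 4*T)*T) - 56 = (T² + T*(4 - 4*T)) - 56 = -56 + T² + T*(4 - 4*T))
(-5*5)*u(4) + U(39) = -5*5*3 + (-56 - 3*39² + 4*39) = -25*3 + (-56 - 3*1521 + 156) = -75 + (-56 - 4563 + 156) = -75 - 4463 = -4538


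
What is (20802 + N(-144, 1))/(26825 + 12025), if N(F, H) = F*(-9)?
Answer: 3683/6475 ≈ 0.56880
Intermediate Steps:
N(F, H) = -9*F
(20802 + N(-144, 1))/(26825 + 12025) = (20802 - 9*(-144))/(26825 + 12025) = (20802 + 1296)/38850 = 22098*(1/38850) = 3683/6475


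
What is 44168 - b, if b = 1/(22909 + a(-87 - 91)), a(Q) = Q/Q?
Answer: 1011888879/22910 ≈ 44168.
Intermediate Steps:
a(Q) = 1
b = 1/22910 (b = 1/(22909 + 1) = 1/22910 ≈ 4.3649e-5)
44168 - b = 44168 - 1*1/22910 = 44168 - 1/22910 = 1011888879/22910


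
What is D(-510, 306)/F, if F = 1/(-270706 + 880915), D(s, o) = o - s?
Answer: 497930544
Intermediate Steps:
F = 1/610209 ≈ 1.6388e-6
D(-510, 306)/F = (306 - 1*(-510))/(1/610209) = (306 + 510)*610209 = 816*610209 = 497930544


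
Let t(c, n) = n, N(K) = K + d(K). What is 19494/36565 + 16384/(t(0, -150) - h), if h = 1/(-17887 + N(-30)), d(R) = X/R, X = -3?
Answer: -5340641432214/49134840355 ≈ -108.69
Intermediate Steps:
d(R) = -3/R
N(K) = K - 3/K
h = -10/179169 (h = 1/(-17887 + (-30 - 3/(-30))) = 1/(-17887 + (-30 - 3*(-1/30))) = 1/(-17887 + (-30 + ⅒)) = 1/(-17887 - 299/10) = 1/(-179169/10) = -10/179169 ≈ -5.5813e-5)
19494/36565 + 16384/(t(0, -150) - h) = 19494/36565 + 16384/(-150 - 1*(-10/179169)) = 19494*(1/36565) + 16384/(-150 + 10/179169) = 19494/36565 + 16384/(-26875340/179169) = 19494/36565 + 16384*(-179169/26875340) = 19494/36565 - 733876224/6718835 = -5340641432214/49134840355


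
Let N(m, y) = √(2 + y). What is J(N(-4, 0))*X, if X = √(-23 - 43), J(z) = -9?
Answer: -9*I*√66 ≈ -73.116*I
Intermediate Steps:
X = I*√66 (X = √(-66) = I*√66 ≈ 8.124*I)
J(N(-4, 0))*X = -9*I*√66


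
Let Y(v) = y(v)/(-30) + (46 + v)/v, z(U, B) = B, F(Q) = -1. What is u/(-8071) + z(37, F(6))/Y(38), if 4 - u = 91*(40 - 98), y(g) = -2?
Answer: -5728253/5238079 ≈ -1.0936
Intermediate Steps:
Y(v) = 1/15 + (46 + v)/v (Y(v) = -2/(-30) + (46 + v)/v = -2*(-1/30) + (46 + v)/v = 1/15 + (46 + v)/v)
u = 5282 (u = 4 - 91*(40 - 98) = 4 - 91*(-58) = 4 - 1*(-5278) = 4 + 5278 = 5282)
u/(-8071) + z(37, F(6))/Y(38) = 5282/(-8071) - 1/(16/15 + 46/38) = 5282*(-1/8071) - 1/(16/15 + 46*(1/38)) = -5282/8071 - 1/(16/15 + 23/19) = -5282/8071 - 1/649/285 = -5282/8071 - 1*285/649 = -5282/8071 - 285/649 = -5728253/5238079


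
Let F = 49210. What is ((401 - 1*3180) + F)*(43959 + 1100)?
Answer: 2092134429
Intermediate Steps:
((401 - 1*3180) + F)*(43959 + 1100) = ((401 - 1*3180) + 49210)*(43959 + 1100) = ((401 - 3180) + 49210)*45059 = (-2779 + 49210)*45059 = 46431*45059 = 2092134429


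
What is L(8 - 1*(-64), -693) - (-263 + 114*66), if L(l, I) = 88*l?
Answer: -925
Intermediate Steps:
L(8 - 1*(-64), -693) - (-263 + 114*66) = 88*(8 - 1*(-64)) - (-263 + 114*66) = 88*(8 + 64) - (-263 + 7524) = 88*72 - 1*7261 = 6336 - 7261 = -925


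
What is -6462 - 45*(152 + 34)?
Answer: -14832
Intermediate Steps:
-6462 - 45*(152 + 34) = -6462 - 45*186 = -6462 - 1*8370 = -6462 - 8370 = -14832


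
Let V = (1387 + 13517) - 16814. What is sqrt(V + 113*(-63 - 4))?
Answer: I*sqrt(9481) ≈ 97.37*I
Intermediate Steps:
V = -1910 (V = 14904 - 16814 = -1910)
sqrt(V + 113*(-63 - 4)) = sqrt(-1910 + 113*(-63 - 4)) = sqrt(-1910 + 113*(-67)) = sqrt(-1910 - 7571) = sqrt(-9481) = I*sqrt(9481)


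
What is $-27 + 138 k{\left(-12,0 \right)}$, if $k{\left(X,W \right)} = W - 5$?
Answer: $-717$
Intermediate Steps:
$k{\left(X,W \right)} = -5 + W$ ($k{\left(X,W \right)} = W - 5 = -5 + W$)
$-27 + 138 k{\left(-12,0 \right)} = -27 + 138 \left(-5 + 0\right) = -27 + 138 \left(-5\right) = -27 - 690 = -717$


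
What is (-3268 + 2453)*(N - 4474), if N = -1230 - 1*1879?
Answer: 6180145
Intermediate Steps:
N = -3109 (N = -1230 - 1879 = -3109)
(-3268 + 2453)*(N - 4474) = (-3268 + 2453)*(-3109 - 4474) = -815*(-7583) = 6180145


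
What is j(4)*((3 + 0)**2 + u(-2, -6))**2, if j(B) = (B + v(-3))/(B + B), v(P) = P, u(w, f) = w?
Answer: 49/8 ≈ 6.1250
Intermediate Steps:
j(B) = (-3 + B)/(2*B) (j(B) = (B - 3)/(B + B) = (-3 + B)/((2*B)) = (-3 + B)*(1/(2*B)) = (-3 + B)/(2*B))
j(4)*((3 + 0)**2 + u(-2, -6))**2 = ((1/2)*(-3 + 4)/4)*((3 + 0)**2 - 2)**2 = ((1/2)*(1/4)*1)*(3**2 - 2)**2 = (9 - 2)**2/8 = (1/8)*7**2 = (1/8)*49 = 49/8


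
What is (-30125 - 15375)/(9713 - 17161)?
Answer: 1625/266 ≈ 6.1090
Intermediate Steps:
(-30125 - 15375)/(9713 - 17161) = -45500/(-7448) = -45500*(-1/7448) = 1625/266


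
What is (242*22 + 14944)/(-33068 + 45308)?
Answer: 563/340 ≈ 1.6559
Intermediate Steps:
(242*22 + 14944)/(-33068 + 45308) = (5324 + 14944)/12240 = 20268*(1/12240) = 563/340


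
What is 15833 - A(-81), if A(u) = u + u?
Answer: 15995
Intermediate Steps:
A(u) = 2*u
15833 - A(-81) = 15833 - 2*(-81) = 15833 - 1*(-162) = 15833 + 162 = 15995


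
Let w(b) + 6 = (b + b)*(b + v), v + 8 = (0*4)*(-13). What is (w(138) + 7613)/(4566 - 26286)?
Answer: -43487/21720 ≈ -2.0022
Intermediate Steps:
v = -8 (v = -8 + (0*4)*(-13) = -8 + 0*(-13) = -8 + 0 = -8)
w(b) = -6 + 2*b*(-8 + b) (w(b) = -6 + (b + b)*(b - 8) = -6 + (2*b)*(-8 + b) = -6 + 2*b*(-8 + b))
(w(138) + 7613)/(4566 - 26286) = ((-6 - 16*138 + 2*138**2) + 7613)/(4566 - 26286) = ((-6 - 2208 + 2*19044) + 7613)/(-21720) = ((-6 - 2208 + 38088) + 7613)*(-1/21720) = (35874 + 7613)*(-1/21720) = 43487*(-1/21720) = -43487/21720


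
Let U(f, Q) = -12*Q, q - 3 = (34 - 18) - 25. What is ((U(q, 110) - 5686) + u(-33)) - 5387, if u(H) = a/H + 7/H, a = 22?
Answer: -408998/33 ≈ -12394.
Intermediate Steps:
q = -6 (q = 3 + ((34 - 18) - 25) = 3 + (16 - 25) = 3 - 9 = -6)
u(H) = 29/H (u(H) = 22/H + 7/H = 29/H)
((U(q, 110) - 5686) + u(-33)) - 5387 = ((-12*110 - 5686) + 29/(-33)) - 5387 = ((-1320 - 5686) + 29*(-1/33)) - 5387 = (-7006 - 29/33) - 5387 = -231227/33 - 5387 = -408998/33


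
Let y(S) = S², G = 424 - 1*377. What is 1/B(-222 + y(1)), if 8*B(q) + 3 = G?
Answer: 2/11 ≈ 0.18182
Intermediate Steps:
G = 47 (G = 424 - 377 = 47)
B(q) = 11/2 (B(q) = -3/8 + (⅛)*47 = -3/8 + 47/8 = 11/2)
1/B(-222 + y(1)) = 1/(11/2) = 2/11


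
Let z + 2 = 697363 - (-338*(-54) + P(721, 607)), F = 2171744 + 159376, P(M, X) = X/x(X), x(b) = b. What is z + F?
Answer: 3010228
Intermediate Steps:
P(M, X) = 1 (P(M, X) = X/X = 1)
F = 2331120
z = 679108 (z = -2 + (697363 - (-338*(-54) + 1)) = -2 + (697363 - (18252 + 1)) = -2 + (697363 - 1*18253) = -2 + (697363 - 18253) = -2 + 679110 = 679108)
z + F = 679108 + 2331120 = 3010228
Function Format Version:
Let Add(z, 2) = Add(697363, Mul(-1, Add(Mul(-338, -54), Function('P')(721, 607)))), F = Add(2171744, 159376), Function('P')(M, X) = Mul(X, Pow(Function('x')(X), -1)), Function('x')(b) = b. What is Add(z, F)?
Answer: 3010228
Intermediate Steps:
Function('P')(M, X) = 1 (Function('P')(M, X) = Mul(X, Pow(X, -1)) = 1)
F = 2331120
z = 679108 (z = Add(-2, Add(697363, Mul(-1, Add(Mul(-338, -54), 1)))) = Add(-2, Add(697363, Mul(-1, Add(18252, 1)))) = Add(-2, Add(697363, Mul(-1, 18253))) = Add(-2, Add(697363, -18253)) = Add(-2, 679110) = 679108)
Add(z, F) = Add(679108, 2331120) = 3010228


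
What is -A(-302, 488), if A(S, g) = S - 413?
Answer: 715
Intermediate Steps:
A(S, g) = -413 + S
-A(-302, 488) = -(-413 - 302) = -1*(-715) = 715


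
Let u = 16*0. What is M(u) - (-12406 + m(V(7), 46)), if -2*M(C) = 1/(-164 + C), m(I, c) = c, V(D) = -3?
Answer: 4054081/328 ≈ 12360.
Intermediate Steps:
u = 0
M(C) = -1/(2*(-164 + C))
M(u) - (-12406 + m(V(7), 46)) = -1/(-328 + 2*0) - (-12406 + 46) = -1/(-328 + 0) - 1*(-12360) = -1/(-328) + 12360 = -1*(-1/328) + 12360 = 1/328 + 12360 = 4054081/328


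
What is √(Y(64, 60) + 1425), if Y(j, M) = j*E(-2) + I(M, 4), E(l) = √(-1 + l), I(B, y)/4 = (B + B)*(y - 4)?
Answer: √(1425 + 64*I*√3) ≈ 37.778 + 1.4672*I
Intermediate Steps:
I(B, y) = 8*B*(-4 + y) (I(B, y) = 4*((B + B)*(y - 4)) = 4*((2*B)*(-4 + y)) = 4*(2*B*(-4 + y)) = 8*B*(-4 + y))
Y(j, M) = I*j*√3 (Y(j, M) = j*√(-1 - 2) + 8*M*(-4 + 4) = j*√(-3) + 8*M*0 = j*(I*√3) + 0 = I*j*√3 + 0 = I*j*√3)
√(Y(64, 60) + 1425) = √(I*64*√3 + 1425) = √(64*I*√3 + 1425) = √(1425 + 64*I*√3)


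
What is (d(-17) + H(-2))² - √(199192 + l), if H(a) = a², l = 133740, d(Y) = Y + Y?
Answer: 900 - 2*√83233 ≈ 323.00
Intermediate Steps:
d(Y) = 2*Y
(d(-17) + H(-2))² - √(199192 + l) = (2*(-17) + (-2)²)² - √(199192 + 133740) = (-34 + 4)² - √332932 = (-30)² - 2*√83233 = 900 - 2*√83233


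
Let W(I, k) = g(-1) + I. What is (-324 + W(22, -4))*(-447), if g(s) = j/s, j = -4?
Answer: 133206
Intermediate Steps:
g(s) = -4/s
W(I, k) = 4 + I (W(I, k) = -4/(-1) + I = -4*(-1) + I = 4 + I)
(-324 + W(22, -4))*(-447) = (-324 + (4 + 22))*(-447) = (-324 + 26)*(-447) = -298*(-447) = 133206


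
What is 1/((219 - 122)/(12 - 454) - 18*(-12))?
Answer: 442/95375 ≈ 0.0046343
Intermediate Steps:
1/((219 - 122)/(12 - 454) - 18*(-12)) = 1/(97/(-442) + 216) = 1/(97*(-1/442) + 216) = 1/(-97/442 + 216) = 1/(95375/442) = 442/95375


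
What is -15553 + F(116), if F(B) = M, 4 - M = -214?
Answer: -15335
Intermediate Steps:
M = 218 (M = 4 - 1*(-214) = 4 + 214 = 218)
F(B) = 218
-15553 + F(116) = -15553 + 218 = -15335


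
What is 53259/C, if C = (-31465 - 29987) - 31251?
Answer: -17753/30901 ≈ -0.57451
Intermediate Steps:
C = -92703 (C = -61452 - 31251 = -92703)
53259/C = 53259/(-92703) = 53259*(-1/92703) = -17753/30901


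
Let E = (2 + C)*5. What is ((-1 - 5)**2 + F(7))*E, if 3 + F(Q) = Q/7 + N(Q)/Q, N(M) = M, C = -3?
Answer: -175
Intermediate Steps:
E = -5 (E = (2 - 3)*5 = -1*5 = -5)
F(Q) = -2 + Q/7 (F(Q) = -3 + (Q/7 + Q/Q) = -3 + (Q*(1/7) + 1) = -3 + (Q/7 + 1) = -3 + (1 + Q/7) = -2 + Q/7)
((-1 - 5)**2 + F(7))*E = ((-1 - 5)**2 + (-2 + (1/7)*7))*(-5) = ((-6)**2 + (-2 + 1))*(-5) = (36 - 1)*(-5) = 35*(-5) = -175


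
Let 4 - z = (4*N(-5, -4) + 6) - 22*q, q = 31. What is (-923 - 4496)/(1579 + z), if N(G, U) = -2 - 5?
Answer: -5419/2287 ≈ -2.3695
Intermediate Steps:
N(G, U) = -7
z = 708 (z = 4 - ((4*(-7) + 6) - 22*31) = 4 - ((-28 + 6) - 682) = 4 - (-22 - 682) = 4 - 1*(-704) = 4 + 704 = 708)
(-923 - 4496)/(1579 + z) = (-923 - 4496)/(1579 + 708) = -5419/2287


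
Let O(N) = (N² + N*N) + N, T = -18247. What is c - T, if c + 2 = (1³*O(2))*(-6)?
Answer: 18185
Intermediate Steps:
O(N) = N + 2*N² (O(N) = (N² + N²) + N = 2*N² + N = N + 2*N²)
c = -62 (c = -2 + (1³*(2*(1 + 2*2)))*(-6) = -2 + (1*(2*(1 + 4)))*(-6) = -2 + (1*(2*5))*(-6) = -2 + (1*10)*(-6) = -2 + 10*(-6) = -2 - 60 = -62)
c - T = -62 - 1*(-18247) = -62 + 18247 = 18185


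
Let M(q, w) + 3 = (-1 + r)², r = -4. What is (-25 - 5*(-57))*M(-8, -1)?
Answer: 5720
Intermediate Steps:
M(q, w) = 22 (M(q, w) = -3 + (-1 - 4)² = -3 + (-5)² = -3 + 25 = 22)
(-25 - 5*(-57))*M(-8, -1) = (-25 - 5*(-57))*22 = (-25 + 285)*22 = 260*22 = 5720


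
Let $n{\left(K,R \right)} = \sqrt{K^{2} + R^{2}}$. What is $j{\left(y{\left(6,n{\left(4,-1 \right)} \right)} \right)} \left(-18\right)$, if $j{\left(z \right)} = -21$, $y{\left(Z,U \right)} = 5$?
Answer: $378$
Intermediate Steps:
$j{\left(y{\left(6,n{\left(4,-1 \right)} \right)} \right)} \left(-18\right) = \left(-21\right) \left(-18\right) = 378$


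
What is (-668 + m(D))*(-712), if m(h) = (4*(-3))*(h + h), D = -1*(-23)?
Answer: 868640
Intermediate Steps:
D = 23
m(h) = -24*h
(-668 + m(D))*(-712) = (-668 - 24*23)*(-712) = (-668 - 552)*(-712) = -1220*(-712) = 868640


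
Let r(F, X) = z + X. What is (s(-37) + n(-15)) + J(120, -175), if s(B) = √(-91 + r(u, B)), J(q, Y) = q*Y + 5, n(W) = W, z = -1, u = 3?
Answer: -21010 + I*√129 ≈ -21010.0 + 11.358*I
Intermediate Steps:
J(q, Y) = 5 + Y*q (J(q, Y) = Y*q + 5 = 5 + Y*q)
r(F, X) = -1 + X
s(B) = √(-92 + B) (s(B) = √(-91 + (-1 + B)) = √(-92 + B))
(s(-37) + n(-15)) + J(120, -175) = (√(-92 - 37) - 15) + (5 - 175*120) = (√(-129) - 15) + (5 - 21000) = (I*√129 - 15) - 20995 = (-15 + I*√129) - 20995 = -21010 + I*√129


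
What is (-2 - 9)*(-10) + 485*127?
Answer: 61705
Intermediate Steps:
(-2 - 9)*(-10) + 485*127 = -11*(-10) + 61595 = 110 + 61595 = 61705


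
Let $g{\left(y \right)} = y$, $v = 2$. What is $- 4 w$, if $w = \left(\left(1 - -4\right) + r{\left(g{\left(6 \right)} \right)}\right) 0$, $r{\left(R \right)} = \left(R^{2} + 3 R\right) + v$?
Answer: $0$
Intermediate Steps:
$r{\left(R \right)} = 2 + R^{2} + 3 R$ ($r{\left(R \right)} = \left(R^{2} + 3 R\right) + 2 = 2 + R^{2} + 3 R$)
$w = 0$ ($w = \left(\left(1 - -4\right) + \left(2 + 6^{2} + 3 \cdot 6\right)\right) 0 = \left(\left(1 + 4\right) + \left(2 + 36 + 18\right)\right) 0 = \left(5 + 56\right) 0 = 61 \cdot 0 = 0$)
$- 4 w = \left(-4\right) 0 = 0$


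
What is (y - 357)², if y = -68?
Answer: 180625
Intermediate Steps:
(y - 357)² = (-68 - 357)² = (-425)² = 180625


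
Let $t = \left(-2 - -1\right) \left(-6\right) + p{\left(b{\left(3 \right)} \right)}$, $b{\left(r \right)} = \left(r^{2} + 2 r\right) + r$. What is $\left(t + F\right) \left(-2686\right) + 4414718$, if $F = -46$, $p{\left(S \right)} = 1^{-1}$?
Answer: $4519472$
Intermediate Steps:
$b{\left(r \right)} = r^{2} + 3 r$
$p{\left(S \right)} = 1$
$t = 7$ ($t = \left(-2 - -1\right) \left(-6\right) + 1 = \left(-2 + 1\right) \left(-6\right) + 1 = \left(-1\right) \left(-6\right) + 1 = 6 + 1 = 7$)
$\left(t + F\right) \left(-2686\right) + 4414718 = \left(7 - 46\right) \left(-2686\right) + 4414718 = \left(-39\right) \left(-2686\right) + 4414718 = 104754 + 4414718 = 4519472$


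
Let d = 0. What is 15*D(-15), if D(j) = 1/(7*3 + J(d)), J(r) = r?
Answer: 5/7 ≈ 0.71429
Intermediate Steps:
D(j) = 1/21 (D(j) = 1/(7*3 + 0) = 1/(21 + 0) = 1/21)
15*D(-15) = 15*(1/21) = 5/7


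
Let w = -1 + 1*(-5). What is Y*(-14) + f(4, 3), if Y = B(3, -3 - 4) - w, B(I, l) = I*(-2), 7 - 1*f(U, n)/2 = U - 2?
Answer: 10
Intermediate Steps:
f(U, n) = 18 - 2*U (f(U, n) = 14 - 2*(U - 2) = 14 - 2*(-2 + U) = 14 + (4 - 2*U) = 18 - 2*U)
B(I, l) = -2*I
w = -6 (w = -1 - 5 = -6)
Y = 0 (Y = -2*3 - 1*(-6) = -6 + 6 = 0)
Y*(-14) + f(4, 3) = 0*(-14) + (18 - 2*4) = 0 + (18 - 8) = 0 + 10 = 10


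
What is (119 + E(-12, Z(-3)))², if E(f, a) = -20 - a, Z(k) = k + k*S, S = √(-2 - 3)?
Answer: 10359 + 612*I*√5 ≈ 10359.0 + 1368.5*I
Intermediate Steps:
S = I*√5 (S = √(-5) = I*√5 ≈ 2.2361*I)
Z(k) = k + I*k*√5 (Z(k) = k + k*(I*√5) = k + I*k*√5)
(119 + E(-12, Z(-3)))² = (119 + (-20 - (-3)*(1 + I*√5)))² = (119 + (-20 - (-3 - 3*I*√5)))² = (119 + (-20 + (3 + 3*I*√5)))² = (119 + (-17 + 3*I*√5))² = (102 + 3*I*√5)²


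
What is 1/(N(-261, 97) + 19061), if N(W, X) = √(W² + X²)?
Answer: 19061/363244191 - √77530/363244191 ≈ 5.1708e-5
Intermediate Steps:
1/(N(-261, 97) + 19061) = 1/(√((-261)² + 97²) + 19061) = 1/(√(68121 + 9409) + 19061) = 1/(√77530 + 19061) = 1/(19061 + √77530)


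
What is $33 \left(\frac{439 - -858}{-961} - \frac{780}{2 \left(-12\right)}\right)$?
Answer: $\frac{1975743}{1922} \approx 1028.0$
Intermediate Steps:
$33 \left(\frac{439 - -858}{-961} - \frac{780}{2 \left(-12\right)}\right) = 33 \left(\left(439 + 858\right) \left(- \frac{1}{961}\right) - \frac{780}{-24}\right) = 33 \left(1297 \left(- \frac{1}{961}\right) - - \frac{65}{2}\right) = 33 \left(- \frac{1297}{961} + \frac{65}{2}\right) = 33 \cdot \frac{59871}{1922} = \frac{1975743}{1922}$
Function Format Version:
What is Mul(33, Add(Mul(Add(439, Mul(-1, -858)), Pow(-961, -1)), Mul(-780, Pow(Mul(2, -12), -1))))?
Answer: Rational(1975743, 1922) ≈ 1028.0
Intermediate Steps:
Mul(33, Add(Mul(Add(439, Mul(-1, -858)), Pow(-961, -1)), Mul(-780, Pow(Mul(2, -12), -1)))) = Mul(33, Add(Mul(Add(439, 858), Rational(-1, 961)), Mul(-780, Pow(-24, -1)))) = Mul(33, Add(Mul(1297, Rational(-1, 961)), Mul(-780, Rational(-1, 24)))) = Mul(33, Add(Rational(-1297, 961), Rational(65, 2))) = Mul(33, Rational(59871, 1922)) = Rational(1975743, 1922)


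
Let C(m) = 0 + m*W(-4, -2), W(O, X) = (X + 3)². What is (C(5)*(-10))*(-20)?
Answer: 1000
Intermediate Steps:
W(O, X) = (3 + X)²
C(m) = m (C(m) = 0 + m*(3 - 2)² = 0 + m*1² = 0 + m*1 = 0 + m = m)
(C(5)*(-10))*(-20) = (5*(-10))*(-20) = -50*(-20) = 1000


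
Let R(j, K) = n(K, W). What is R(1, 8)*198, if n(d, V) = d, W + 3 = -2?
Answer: 1584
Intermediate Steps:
W = -5 (W = -3 - 2 = -5)
R(j, K) = K
R(1, 8)*198 = 8*198 = 1584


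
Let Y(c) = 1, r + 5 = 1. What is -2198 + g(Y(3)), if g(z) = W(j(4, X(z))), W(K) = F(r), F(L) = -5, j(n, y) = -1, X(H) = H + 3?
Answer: -2203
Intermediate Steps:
r = -4 (r = -5 + 1 = -4)
X(H) = 3 + H
W(K) = -5
g(z) = -5
-2198 + g(Y(3)) = -2198 - 5 = -2203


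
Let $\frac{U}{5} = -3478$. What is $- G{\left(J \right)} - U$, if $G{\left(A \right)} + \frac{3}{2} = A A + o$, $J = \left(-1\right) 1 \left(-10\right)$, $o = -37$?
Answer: $\frac{34657}{2} \approx 17329.0$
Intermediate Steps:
$U = -17390$ ($U = 5 \left(-3478\right) = -17390$)
$J = 10$ ($J = \left(-1\right) \left(-10\right) = 10$)
$G{\left(A \right)} = - \frac{77}{2} + A^{2}$ ($G{\left(A \right)} = - \frac{3}{2} + \left(A A - 37\right) = - \frac{3}{2} + \left(A^{2} - 37\right) = - \frac{3}{2} + \left(-37 + A^{2}\right) = - \frac{77}{2} + A^{2}$)
$- G{\left(J \right)} - U = - (- \frac{77}{2} + 10^{2}) - -17390 = - (- \frac{77}{2} + 100) + 17390 = \left(-1\right) \frac{123}{2} + 17390 = - \frac{123}{2} + 17390 = \frac{34657}{2}$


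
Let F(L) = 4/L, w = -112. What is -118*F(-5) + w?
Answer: -88/5 ≈ -17.600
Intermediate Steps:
-118*F(-5) + w = -472/(-5) - 112 = -472*(-1)/5 - 112 = -118*(-⅘) - 112 = 472/5 - 112 = -88/5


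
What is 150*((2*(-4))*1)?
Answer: -1200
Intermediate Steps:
150*((2*(-4))*1) = 150*(-8*1) = 150*(-8) = -1200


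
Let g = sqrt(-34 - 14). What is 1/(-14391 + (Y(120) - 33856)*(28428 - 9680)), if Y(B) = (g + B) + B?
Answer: -630247159/397211498298971473 - 74992*I*sqrt(3)/397211498298971473 ≈ -1.5867e-9 - 3.27e-13*I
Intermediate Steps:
g = 4*I*sqrt(3) (g = sqrt(-48) = 4*I*sqrt(3) ≈ 6.9282*I)
Y(B) = 2*B + 4*I*sqrt(3) (Y(B) = (4*I*sqrt(3) + B) + B = (B + 4*I*sqrt(3)) + B = 2*B + 4*I*sqrt(3))
1/(-14391 + (Y(120) - 33856)*(28428 - 9680)) = 1/(-14391 + ((2*120 + 4*I*sqrt(3)) - 33856)*(28428 - 9680)) = 1/(-14391 + ((240 + 4*I*sqrt(3)) - 33856)*18748) = 1/(-14391 + (-33616 + 4*I*sqrt(3))*18748) = 1/(-14391 + (-630232768 + 74992*I*sqrt(3))) = 1/(-630247159 + 74992*I*sqrt(3))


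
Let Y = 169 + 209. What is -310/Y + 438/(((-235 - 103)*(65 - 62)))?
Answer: -39992/31941 ≈ -1.2521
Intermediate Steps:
Y = 378
-310/Y + 438/(((-235 - 103)*(65 - 62))) = -310/378 + 438/(((-235 - 103)*(65 - 62))) = -310*1/378 + 438/((-338*3)) = -155/189 + 438/(-1014) = -155/189 + 438*(-1/1014) = -155/189 - 73/169 = -39992/31941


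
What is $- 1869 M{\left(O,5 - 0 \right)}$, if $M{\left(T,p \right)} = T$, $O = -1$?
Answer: $1869$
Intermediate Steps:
$- 1869 M{\left(O,5 - 0 \right)} = \left(-1869\right) \left(-1\right) = 1869$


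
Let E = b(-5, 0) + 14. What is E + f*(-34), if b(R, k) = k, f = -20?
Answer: 694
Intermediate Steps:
E = 14 (E = 0 + 14 = 14)
E + f*(-34) = 14 - 20*(-34) = 14 + 680 = 694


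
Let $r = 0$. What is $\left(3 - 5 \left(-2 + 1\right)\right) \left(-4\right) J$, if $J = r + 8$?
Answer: $-256$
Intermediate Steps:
$J = 8$ ($J = 0 + 8 = 8$)
$\left(3 - 5 \left(-2 + 1\right)\right) \left(-4\right) J = \left(3 - 5 \left(-2 + 1\right)\right) \left(-4\right) 8 = \left(3 - -5\right) \left(-4\right) 8 = \left(3 + 5\right) \left(-4\right) 8 = 8 \left(-4\right) 8 = \left(-32\right) 8 = -256$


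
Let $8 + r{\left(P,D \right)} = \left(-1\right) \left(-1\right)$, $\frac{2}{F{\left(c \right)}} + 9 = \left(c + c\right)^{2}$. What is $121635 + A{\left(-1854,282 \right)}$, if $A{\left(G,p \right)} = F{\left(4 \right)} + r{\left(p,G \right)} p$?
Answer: $\frac{6581357}{55} \approx 1.1966 \cdot 10^{5}$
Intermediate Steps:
$F{\left(c \right)} = \frac{2}{-9 + 4 c^{2}}$ ($F{\left(c \right)} = \frac{2}{-9 + \left(c + c\right)^{2}} = \frac{2}{-9 + \left(2 c\right)^{2}} = \frac{2}{-9 + 4 c^{2}}$)
$r{\left(P,D \right)} = -7$ ($r{\left(P,D \right)} = -8 - -1 = -8 + 1 = -7$)
$A{\left(G,p \right)} = \frac{2}{55} - 7 p$ ($A{\left(G,p \right)} = \frac{2}{-9 + 4 \cdot 4^{2}} - 7 p = \frac{2}{-9 + 4 \cdot 16} - 7 p = \frac{2}{-9 + 64} - 7 p = \frac{2}{55} - 7 p$)
$121635 + A{\left(-1854,282 \right)} = 121635 + \left(\frac{2}{55} - 1974\right) = 121635 - \frac{108568}{55} = \frac{6581357}{55}$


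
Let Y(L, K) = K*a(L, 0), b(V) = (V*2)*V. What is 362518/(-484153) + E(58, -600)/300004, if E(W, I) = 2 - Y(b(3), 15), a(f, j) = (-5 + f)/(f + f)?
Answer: -1305102051137/1742974039344 ≈ -0.74878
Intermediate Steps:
a(f, j) = (-5 + f)/(2*f) (a(f, j) = (-5 + f)/((2*f)) = (-5 + f)*(1/(2*f)) = (-5 + f)/(2*f))
b(V) = 2*V² (b(V) = (2*V)*V = 2*V²)
Y(L, K) = K*(-5 + L)/(2*L) (Y(L, K) = K*((-5 + L)/(2*L)) = K*(-5 + L)/(2*L))
E(W, I) = -41/12 (E(W, I) = 2 - 15*(-5 + 2*3²)/(2*(2*3²)) = 2 - 15*(-5 + 2*9)/(2*(2*9)) = 2 - 15*(-5 + 18)/(2*18) = 2 - 15*13/(2*18) = 2 - 1*65/12 = 2 - 65/12 = -41/12)
362518/(-484153) + E(58, -600)/300004 = 362518/(-484153) - 41/12/300004 = 362518*(-1/484153) - 41/12*1/300004 = -362518/484153 - 41/3600048 = -1305102051137/1742974039344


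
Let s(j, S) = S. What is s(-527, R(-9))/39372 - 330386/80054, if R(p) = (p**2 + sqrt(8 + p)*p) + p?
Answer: -541758071/131328587 - 3*I/13124 ≈ -4.1252 - 0.00022859*I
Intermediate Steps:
R(p) = p + p**2 + p*sqrt(8 + p) (R(p) = (p**2 + p*sqrt(8 + p)) + p = p + p**2 + p*sqrt(8 + p))
s(-527, R(-9))/39372 - 330386/80054 = -9*(1 - 9 + sqrt(8 - 9))/39372 - 330386/80054 = -9*(1 - 9 + sqrt(-1))*(1/39372) - 330386*1/80054 = -9*(1 - 9 + I)*(1/39372) - 165193/40027 = -9*(-8 + I)*(1/39372) - 165193/40027 = (72 - 9*I)*(1/39372) - 165193/40027 = (6/3281 - 3*I/13124) - 165193/40027 = -541758071/131328587 - 3*I/13124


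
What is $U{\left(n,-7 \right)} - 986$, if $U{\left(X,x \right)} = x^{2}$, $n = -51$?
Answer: $-937$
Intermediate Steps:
$U{\left(n,-7 \right)} - 986 = \left(-7\right)^{2} - 986 = 49 - 986 = -937$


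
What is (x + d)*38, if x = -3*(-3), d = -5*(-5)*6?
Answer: 6042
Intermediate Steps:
d = 150 (d = 25*6 = 150)
x = 9
(x + d)*38 = (9 + 150)*38 = 159*38 = 6042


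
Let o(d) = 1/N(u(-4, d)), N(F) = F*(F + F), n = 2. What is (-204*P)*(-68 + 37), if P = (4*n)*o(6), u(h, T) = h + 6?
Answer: 6324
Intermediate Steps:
u(h, T) = 6 + h
N(F) = 2*F² (N(F) = F*(2*F) = 2*F²)
o(d) = ⅛ (o(d) = 1/(2*(6 - 4)²) = 1/(2*2²) = 1/(2*4) = 1/8 = ⅛)
P = 1 (P = (4*2)*(⅛) = 8*(⅛) = 1)
(-204*P)*(-68 + 37) = (-204*1)*(-68 + 37) = -204*(-31) = 6324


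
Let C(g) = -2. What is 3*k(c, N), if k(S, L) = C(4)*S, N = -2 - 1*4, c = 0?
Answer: 0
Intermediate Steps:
N = -6 (N = -2 - 4 = -6)
k(S, L) = -2*S
3*k(c, N) = 3*(-2*0) = 3*0 = 0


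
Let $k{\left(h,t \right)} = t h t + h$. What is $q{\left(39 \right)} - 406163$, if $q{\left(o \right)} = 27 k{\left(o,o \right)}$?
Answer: $1196503$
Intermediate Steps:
$k{\left(h,t \right)} = h + h t^{2}$ ($k{\left(h,t \right)} = h t t + h = h t^{2} + h = h + h t^{2}$)
$q{\left(o \right)} = 27 o \left(1 + o^{2}\right)$
$q{\left(39 \right)} - 406163 = 27 \cdot 39 \left(1 + 39^{2}\right) - 406163 = 27 \cdot 39 \left(1 + 1521\right) - 406163 = 27 \cdot 39 \cdot 1522 - 406163 = 1602666 - 406163 = 1196503$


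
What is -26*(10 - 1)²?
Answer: -2106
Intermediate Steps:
-26*(10 - 1)² = -26*9² = -26*81 = -2106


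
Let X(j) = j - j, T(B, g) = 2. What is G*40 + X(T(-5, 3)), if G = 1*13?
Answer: 520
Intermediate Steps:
G = 13
X(j) = 0
G*40 + X(T(-5, 3)) = 13*40 + 0 = 520 + 0 = 520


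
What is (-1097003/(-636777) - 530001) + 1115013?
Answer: 372523283327/636777 ≈ 5.8501e+5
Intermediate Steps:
(-1097003/(-636777) - 530001) + 1115013 = (-1097003*(-1/636777) - 530001) + 1115013 = (1097003/636777 - 530001) + 1115013 = -337491349774/636777 + 1115013 = 372523283327/636777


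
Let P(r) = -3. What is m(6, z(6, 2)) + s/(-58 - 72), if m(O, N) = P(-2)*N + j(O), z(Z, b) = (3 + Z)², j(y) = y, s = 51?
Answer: -30861/130 ≈ -237.39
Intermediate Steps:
m(O, N) = O - 3*N (m(O, N) = -3*N + O = O - 3*N)
m(6, z(6, 2)) + s/(-58 - 72) = (6 - 3*(3 + 6)²) + 51/(-58 - 72) = (6 - 3*9²) + 51/(-130) = (6 - 3*81) - 1/130*51 = (6 - 243) - 51/130 = -237 - 51/130 = -30861/130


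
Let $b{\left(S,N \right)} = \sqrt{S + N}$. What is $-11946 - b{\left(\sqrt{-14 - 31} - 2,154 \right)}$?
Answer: $-11946 - \sqrt{152 + 3 i \sqrt{5}} \approx -11958.0 - 0.27199 i$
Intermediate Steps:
$b{\left(S,N \right)} = \sqrt{N + S}$
$-11946 - b{\left(\sqrt{-14 - 31} - 2,154 \right)} = -11946 - \sqrt{154 + \left(\sqrt{-14 - 31} - 2\right)} = -11946 - \sqrt{154 - \left(2 - \sqrt{-45}\right)} = -11946 - \sqrt{154 - \left(2 - 3 i \sqrt{5}\right)} = -11946 - \sqrt{152 + 3 i \sqrt{5}}$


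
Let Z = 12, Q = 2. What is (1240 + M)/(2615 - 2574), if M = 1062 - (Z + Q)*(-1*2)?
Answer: 2330/41 ≈ 56.829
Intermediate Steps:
M = 1090 (M = 1062 - (12 + 2)*(-1*2) = 1062 - 14*(-2) = 1062 - 1*(-28) = 1062 + 28 = 1090)
(1240 + M)/(2615 - 2574) = (1240 + 1090)/(2615 - 2574) = 2330/41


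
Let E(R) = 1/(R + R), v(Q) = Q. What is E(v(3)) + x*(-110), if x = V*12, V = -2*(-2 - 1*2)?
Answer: -63359/6 ≈ -10560.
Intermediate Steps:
E(R) = 1/(2*R)
V = 8 (V = -2*(-2 - 2) = -2*(-4) = 8)
x = 96 (x = 8*12 = 96)
E(v(3)) + x*(-110) = (½)/3 + 96*(-110) = (½)*(⅓) - 10560 = ⅙ - 10560 = -63359/6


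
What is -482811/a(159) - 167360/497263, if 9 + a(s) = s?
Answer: -80036383431/24863150 ≈ -3219.1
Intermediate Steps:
a(s) = -9 + s
-482811/a(159) - 167360/497263 = -482811/(-9 + 159) - 167360/497263 = -482811/150 - 167360*1/497263 = -482811*1/150 - 167360/497263 = -160937/50 - 167360/497263 = -80036383431/24863150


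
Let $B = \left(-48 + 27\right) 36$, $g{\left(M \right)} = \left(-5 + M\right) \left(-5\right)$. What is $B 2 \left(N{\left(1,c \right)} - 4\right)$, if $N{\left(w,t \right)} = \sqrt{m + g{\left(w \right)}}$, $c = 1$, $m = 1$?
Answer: $6048 - 1512 \sqrt{21} \approx -880.85$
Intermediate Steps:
$g{\left(M \right)} = 25 - 5 M$
$N{\left(w,t \right)} = \sqrt{26 - 5 w}$ ($N{\left(w,t \right)} = \sqrt{1 - \left(-25 + 5 w\right)} = \sqrt{26 - 5 w}$)
$B = -756$ ($B = \left(-21\right) 36 = -756$)
$B 2 \left(N{\left(1,c \right)} - 4\right) = - 756 \cdot 2 \left(\sqrt{26 - 5} - 4\right) = - 756 \cdot 2 \left(\sqrt{21} - 4\right) = - 756 \cdot 2 \left(-4 + \sqrt{21}\right) = - 756 \left(-8 + 2 \sqrt{21}\right) = 6048 - 1512 \sqrt{21}$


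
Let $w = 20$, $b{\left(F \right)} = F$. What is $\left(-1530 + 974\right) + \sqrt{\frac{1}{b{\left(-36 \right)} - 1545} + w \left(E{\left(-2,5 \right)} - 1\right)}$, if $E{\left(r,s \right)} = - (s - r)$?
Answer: $-556 + \frac{i \sqrt{399931341}}{1581} \approx -556.0 + 12.649 i$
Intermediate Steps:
$E{\left(r,s \right)} = r - s$
$\left(-1530 + 974\right) + \sqrt{\frac{1}{b{\left(-36 \right)} - 1545} + w \left(E{\left(-2,5 \right)} - 1\right)} = \left(-1530 + 974\right) + \sqrt{\frac{1}{-36 - 1545} + 20 \left(\left(-2 - 5\right) - 1\right)} = -556 + \sqrt{\frac{1}{-1581} + 20 \left(\left(-2 - 5\right) - 1\right)} = -556 + \sqrt{- \frac{1}{1581} + 20 \left(-7 - 1\right)} = -556 + \sqrt{- \frac{1}{1581} + 20 \left(-8\right)} = -556 + \sqrt{- \frac{1}{1581} - 160} = -556 + \sqrt{- \frac{252961}{1581}} = -556 + \frac{i \sqrt{399931341}}{1581}$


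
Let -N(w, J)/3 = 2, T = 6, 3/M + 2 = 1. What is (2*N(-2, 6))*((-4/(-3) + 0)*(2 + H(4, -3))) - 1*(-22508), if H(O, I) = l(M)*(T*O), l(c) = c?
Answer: 23628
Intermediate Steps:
M = -3 (M = 3/(-2 + 1) = 3/(-1) = 3*(-1) = -3)
N(w, J) = -6 (N(w, J) = -3*2 = -6)
H(O, I) = -18*O
(2*N(-2, 6))*((-4/(-3) + 0)*(2 + H(4, -3))) - 1*(-22508) = (2*(-6))*((-4/(-3) + 0)*(2 - 18*4)) - 1*(-22508) = -12*(-4*(-⅓) + 0)*(2 - 72) + 22508 = -12*(4/3 + 0)*(-70) + 22508 = -16*(-70) + 22508 = -12*(-280/3) + 22508 = 1120 + 22508 = 23628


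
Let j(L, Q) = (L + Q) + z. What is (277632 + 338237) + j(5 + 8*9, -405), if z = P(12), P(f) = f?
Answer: 615553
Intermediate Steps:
z = 12
j(L, Q) = 12 + L + Q (j(L, Q) = (L + Q) + 12 = 12 + L + Q)
(277632 + 338237) + j(5 + 8*9, -405) = (277632 + 338237) + (12 + (5 + 8*9) - 405) = 615869 + (12 + (5 + 72) - 405) = 615869 + (12 + 77 - 405) = 615869 - 316 = 615553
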